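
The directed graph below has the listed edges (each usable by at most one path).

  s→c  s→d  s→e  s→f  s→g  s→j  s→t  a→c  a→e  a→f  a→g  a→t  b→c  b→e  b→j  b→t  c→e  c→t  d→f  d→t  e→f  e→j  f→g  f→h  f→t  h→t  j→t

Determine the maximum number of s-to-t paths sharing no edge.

Assign every edge capacity 1; by Menger, the answer equals the max flow.
Path s→t (+1); total 1.
Path s→c→t (+1); total 2.
Path s→d→t (+1); total 3.
Path s→f→t (+1); total 4.
Path s→j→t (+1); total 5.
Path s→e→f→h→t (+1); total 6.
No residual s→t path; max flow = 6.
Certifying cut of size 6: {s→c, s→d, s→e, s→f, s→j, s→t}.

6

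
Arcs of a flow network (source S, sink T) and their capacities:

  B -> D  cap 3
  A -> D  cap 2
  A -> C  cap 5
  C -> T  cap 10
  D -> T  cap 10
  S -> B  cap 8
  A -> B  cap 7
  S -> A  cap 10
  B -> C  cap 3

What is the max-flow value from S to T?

13

Augment S→A→C→T: bottleneck 5, flow now 5.
Augment S→A→D→T: bottleneck 2, flow now 7.
Augment S→B→C→T: bottleneck 3, flow now 10.
Augment S→B→D→T: bottleneck 3, flow now 13.
No augmenting path remains; maximum flow = 13.
In the residual graph, reachable from S: {S, A, B}.
Min-cut edges: A→C (5), A→D (2), B→C (3), B→D (3); capacity 5 + 2 + 3 + 3 = 13.
This cut is saturated, so no flow can exceed 13.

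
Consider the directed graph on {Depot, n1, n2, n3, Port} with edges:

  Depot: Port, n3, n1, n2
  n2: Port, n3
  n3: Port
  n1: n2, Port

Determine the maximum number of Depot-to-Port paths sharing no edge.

4

Assign every edge capacity 1; by Menger, the answer equals the max flow.
Path Depot→Port (+1); total 1.
Path Depot→n1→Port (+1); total 2.
Path Depot→n2→Port (+1); total 3.
Path Depot→n3→Port (+1); total 4.
No residual Depot→Port path; max flow = 4.
Certifying cut of size 4: {Depot→Port, Depot→n1, Depot→n2, Depot→n3}.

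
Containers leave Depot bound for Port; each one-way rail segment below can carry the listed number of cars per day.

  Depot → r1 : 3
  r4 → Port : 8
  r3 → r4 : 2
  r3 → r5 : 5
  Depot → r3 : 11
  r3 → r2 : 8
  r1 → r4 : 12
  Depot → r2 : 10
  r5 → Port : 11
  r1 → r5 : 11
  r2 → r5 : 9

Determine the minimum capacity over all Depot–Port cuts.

16

Augment Depot→r1→r4→Port: bottleneck 3, flow now 3.
Augment Depot→r2→r5→Port: bottleneck 9, flow now 12.
Augment Depot→r3→r4→Port: bottleneck 2, flow now 14.
Augment Depot→r3→r5→Port: bottleneck 2, flow now 16.
No augmenting path remains; maximum flow = 16.
By max-flow min-cut, the minimum cut capacity equals the max flow.
In the residual graph, reachable from Depot: {Depot, r2, r3, r5}.
Min-cut edges: Depot→r1 (3), r3→r4 (2), r5→Port (11); capacity 3 + 2 + 11 = 16.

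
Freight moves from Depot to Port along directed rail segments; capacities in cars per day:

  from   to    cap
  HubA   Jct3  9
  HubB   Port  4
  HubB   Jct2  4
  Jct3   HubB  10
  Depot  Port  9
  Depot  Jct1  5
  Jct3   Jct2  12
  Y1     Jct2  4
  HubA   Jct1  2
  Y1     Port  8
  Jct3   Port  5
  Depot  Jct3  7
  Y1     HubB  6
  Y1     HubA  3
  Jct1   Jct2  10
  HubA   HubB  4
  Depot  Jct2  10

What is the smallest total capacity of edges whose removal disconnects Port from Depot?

16

Augment Depot→Port: bottleneck 9, flow now 9.
Augment Depot→Jct3→Port: bottleneck 5, flow now 14.
Augment Depot→Jct3→HubB→Port: bottleneck 2, flow now 16.
No augmenting path remains; maximum flow = 16.
By max-flow min-cut, the minimum cut capacity equals the max flow.
In the residual graph, reachable from Depot: {Depot, Jct1, Jct2}.
Min-cut edges: Depot→Jct3 (7), Depot→Port (9); capacity 7 + 9 = 16.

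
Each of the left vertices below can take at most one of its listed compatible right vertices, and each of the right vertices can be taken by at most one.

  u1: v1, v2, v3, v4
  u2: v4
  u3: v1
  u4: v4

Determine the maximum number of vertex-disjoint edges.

Unit-capacity flow: source→left, listed edges, right→sink; max matching = max flow.
Augmenting path u1→v1 (+1); matched 1.
Augmenting path u2→v4 (+1); matched 2.
Augmenting path u3→v1→u1→v2 (+1); matched 3.
No augmenting path remains; maximum matching = 3.
König certificate: {u1, u3, v4} is a vertex cover of size 3 (every listed pair touches it), so no matching can be larger.

3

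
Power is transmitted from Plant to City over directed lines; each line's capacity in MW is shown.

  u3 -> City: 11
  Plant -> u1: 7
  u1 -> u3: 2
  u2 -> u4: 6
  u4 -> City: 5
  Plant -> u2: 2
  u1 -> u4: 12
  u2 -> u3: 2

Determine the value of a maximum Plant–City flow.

Augment Plant→u1→u3→City: bottleneck 2, flow now 2.
Augment Plant→u1→u4→City: bottleneck 5, flow now 7.
Augment Plant→u2→u3→City: bottleneck 2, flow now 9.
No augmenting path remains; maximum flow = 9.
In the residual graph, reachable from Plant: {Plant}.
Min-cut edges: Plant→u1 (7), Plant→u2 (2); capacity 7 + 2 = 9.
This cut is saturated, so no flow can exceed 9.

9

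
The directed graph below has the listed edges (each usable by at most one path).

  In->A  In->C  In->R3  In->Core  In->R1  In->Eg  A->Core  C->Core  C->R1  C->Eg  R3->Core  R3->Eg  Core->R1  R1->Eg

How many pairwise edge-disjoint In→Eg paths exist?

4

Assign every edge capacity 1; by Menger, the answer equals the max flow.
Path In→Eg (+1); total 1.
Path In→C→Eg (+1); total 2.
Path In→R3→Eg (+1); total 3.
Path In→R1→Eg (+1); total 4.
No residual In→Eg path; max flow = 4.
Certifying cut of size 4: {In→C, In→Eg, In→R3, R1→Eg}.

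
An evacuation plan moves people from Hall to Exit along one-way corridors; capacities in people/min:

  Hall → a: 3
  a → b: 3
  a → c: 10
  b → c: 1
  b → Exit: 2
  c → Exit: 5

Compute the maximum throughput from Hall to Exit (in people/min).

3

Augment Hall→a→b→Exit: bottleneck 2, flow now 2.
Augment Hall→a→c→Exit: bottleneck 1, flow now 3.
No augmenting path remains; maximum flow = 3.
In the residual graph, reachable from Hall: {Hall}.
Min-cut edges: Hall→a (3); capacity 3 = 3.
This cut is saturated, so no flow can exceed 3.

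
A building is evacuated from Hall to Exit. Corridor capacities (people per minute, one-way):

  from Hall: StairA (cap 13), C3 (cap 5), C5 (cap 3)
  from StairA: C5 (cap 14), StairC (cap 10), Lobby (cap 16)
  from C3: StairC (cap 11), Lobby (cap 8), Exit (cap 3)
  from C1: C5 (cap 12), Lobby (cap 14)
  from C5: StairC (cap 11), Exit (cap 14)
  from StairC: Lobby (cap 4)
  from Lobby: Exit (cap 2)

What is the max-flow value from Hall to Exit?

Augment Hall→C3→Exit: bottleneck 3, flow now 3.
Augment Hall→C5→Exit: bottleneck 3, flow now 6.
Augment Hall→StairA→C5→Exit: bottleneck 11, flow now 17.
Augment Hall→StairA→Lobby→Exit: bottleneck 2, flow now 19.
No augmenting path remains; maximum flow = 19.
In the residual graph, reachable from Hall: {Hall, StairA, C3, C5, StairC, Lobby}.
Min-cut edges: C3→Exit (3), C5→Exit (14), Lobby→Exit (2); capacity 3 + 14 + 2 = 19.
This cut is saturated, so no flow can exceed 19.

19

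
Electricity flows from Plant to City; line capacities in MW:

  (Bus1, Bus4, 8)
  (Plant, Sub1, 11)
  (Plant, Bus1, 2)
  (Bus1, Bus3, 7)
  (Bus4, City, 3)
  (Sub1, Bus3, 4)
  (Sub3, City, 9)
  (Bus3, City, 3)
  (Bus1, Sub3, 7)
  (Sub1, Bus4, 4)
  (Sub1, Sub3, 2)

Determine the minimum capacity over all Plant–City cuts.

10

Augment Plant→Bus1→Bus4→City: bottleneck 2, flow now 2.
Augment Plant→Sub1→Bus4→City: bottleneck 1, flow now 3.
Augment Plant→Sub1→Bus3→City: bottleneck 3, flow now 6.
Augment Plant→Sub1→Sub3→City: bottleneck 2, flow now 8.
Augment Plant→Sub1→Bus4→Bus1→Sub3→City: bottleneck 2, flow now 10. (uses reverse residual edge)
No augmenting path remains; maximum flow = 10.
By max-flow min-cut, the minimum cut capacity equals the max flow.
In the residual graph, reachable from Plant: {Plant, Sub1, Bus4, Bus3}.
Min-cut edges: Plant→Bus1 (2), Sub1→Sub3 (2), Bus4→City (3), Bus3→City (3); capacity 2 + 2 + 3 + 3 = 10.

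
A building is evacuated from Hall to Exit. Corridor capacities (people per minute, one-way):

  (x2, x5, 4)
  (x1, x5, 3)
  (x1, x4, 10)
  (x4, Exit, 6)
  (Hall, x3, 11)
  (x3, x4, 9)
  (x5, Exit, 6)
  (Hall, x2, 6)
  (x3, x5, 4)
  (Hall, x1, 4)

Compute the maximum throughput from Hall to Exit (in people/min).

12

Augment Hall→x1→x4→Exit: bottleneck 4, flow now 4.
Augment Hall→x2→x5→Exit: bottleneck 4, flow now 8.
Augment Hall→x3→x4→Exit: bottleneck 2, flow now 10.
Augment Hall→x3→x5→Exit: bottleneck 2, flow now 12.
No augmenting path remains; maximum flow = 12.
In the residual graph, reachable from Hall: {Hall, x1, x2, x3, x4, x5}.
Min-cut edges: x4→Exit (6), x5→Exit (6); capacity 6 + 6 = 12.
This cut is saturated, so no flow can exceed 12.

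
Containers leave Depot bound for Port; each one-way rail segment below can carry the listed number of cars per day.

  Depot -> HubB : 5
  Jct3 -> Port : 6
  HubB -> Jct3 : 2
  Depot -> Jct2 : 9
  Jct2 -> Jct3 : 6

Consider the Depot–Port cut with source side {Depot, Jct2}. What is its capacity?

11

Edges leaving {Depot, Jct2}: Depot→HubB (5), Jct2→Jct3 (6).
Cut capacity = 5 + 6 = 11.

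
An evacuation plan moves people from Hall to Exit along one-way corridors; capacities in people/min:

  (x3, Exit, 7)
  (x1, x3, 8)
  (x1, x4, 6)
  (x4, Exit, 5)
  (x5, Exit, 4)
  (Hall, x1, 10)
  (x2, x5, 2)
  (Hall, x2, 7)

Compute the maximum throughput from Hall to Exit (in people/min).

12

Augment Hall→x1→x3→Exit: bottleneck 7, flow now 7.
Augment Hall→x1→x4→Exit: bottleneck 3, flow now 10.
Augment Hall→x2→x5→Exit: bottleneck 2, flow now 12.
No augmenting path remains; maximum flow = 12.
In the residual graph, reachable from Hall: {Hall, x2}.
Min-cut edges: Hall→x1 (10), x2→x5 (2); capacity 10 + 2 = 12.
This cut is saturated, so no flow can exceed 12.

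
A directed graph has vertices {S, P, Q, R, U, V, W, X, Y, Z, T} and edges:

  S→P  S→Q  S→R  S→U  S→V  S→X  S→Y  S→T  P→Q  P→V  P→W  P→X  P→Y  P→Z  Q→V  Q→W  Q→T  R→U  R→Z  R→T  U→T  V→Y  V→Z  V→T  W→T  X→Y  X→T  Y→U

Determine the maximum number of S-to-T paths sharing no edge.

Assign every edge capacity 1; by Menger, the answer equals the max flow.
Path S→T (+1); total 1.
Path S→Q→T (+1); total 2.
Path S→R→T (+1); total 3.
Path S→U→T (+1); total 4.
Path S→V→T (+1); total 5.
Path S→X→T (+1); total 6.
Path S→P→W→T (+1); total 7.
No residual S→T path; max flow = 7.
Certifying cut of size 7: {S→P, S→Q, S→R, S→T, S→V, S→X, U→T}.

7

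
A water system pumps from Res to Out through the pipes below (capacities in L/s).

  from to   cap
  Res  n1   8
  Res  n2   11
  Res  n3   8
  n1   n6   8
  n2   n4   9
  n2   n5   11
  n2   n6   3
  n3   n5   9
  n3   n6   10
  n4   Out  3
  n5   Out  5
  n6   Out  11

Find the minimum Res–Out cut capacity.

19

Augment Res→n1→n6→Out: bottleneck 8, flow now 8.
Augment Res→n2→n4→Out: bottleneck 3, flow now 11.
Augment Res→n2→n5→Out: bottleneck 5, flow now 16.
Augment Res→n2→n6→Out: bottleneck 3, flow now 19.
No augmenting path remains; maximum flow = 19.
By max-flow min-cut, the minimum cut capacity equals the max flow.
In the residual graph, reachable from Res: {Res, n1, n2, n3, n4, n5, n6}.
Min-cut edges: n4→Out (3), n5→Out (5), n6→Out (11); capacity 3 + 5 + 11 = 19.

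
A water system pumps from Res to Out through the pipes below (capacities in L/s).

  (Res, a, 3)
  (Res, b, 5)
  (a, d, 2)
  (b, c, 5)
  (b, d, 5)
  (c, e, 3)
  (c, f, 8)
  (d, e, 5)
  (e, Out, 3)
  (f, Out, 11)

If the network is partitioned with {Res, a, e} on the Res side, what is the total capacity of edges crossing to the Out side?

10

Edges leaving {Res, a, e}: Res→b (5), a→d (2), e→Out (3).
Cut capacity = 5 + 2 + 3 = 10.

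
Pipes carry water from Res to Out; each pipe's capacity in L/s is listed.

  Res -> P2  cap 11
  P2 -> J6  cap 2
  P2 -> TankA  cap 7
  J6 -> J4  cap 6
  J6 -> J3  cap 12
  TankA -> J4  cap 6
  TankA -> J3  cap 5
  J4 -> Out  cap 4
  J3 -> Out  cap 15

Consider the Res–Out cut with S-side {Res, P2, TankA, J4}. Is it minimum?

Given cut capacity: 2 + 5 + 4 = 11.
Augment Res→P2→J6→J4→Out: bottleneck 2, flow now 2.
Augment Res→P2→TankA→J4→Out: bottleneck 2, flow now 4.
Augment Res→P2→TankA→J3→Out: bottleneck 5, flow now 9.
No augmenting path remains; maximum flow = 9.
In the residual graph, reachable from Res: {Res, P2}.
Min-cut edges: P2→J6 (2), P2→TankA (7); capacity 2 + 7 = 9.
Cut capacity 11 exceeds the max flow 9, so it is not minimum.

No — its capacity is 11, but the minimum cut has capacity 9.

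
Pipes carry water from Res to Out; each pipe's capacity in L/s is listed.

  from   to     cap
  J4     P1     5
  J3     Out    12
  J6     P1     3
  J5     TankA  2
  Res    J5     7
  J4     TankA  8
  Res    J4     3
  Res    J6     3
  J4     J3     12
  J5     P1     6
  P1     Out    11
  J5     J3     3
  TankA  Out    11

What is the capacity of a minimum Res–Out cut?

13

Augment Res→J5→J3→Out: bottleneck 3, flow now 3.
Augment Res→J5→TankA→Out: bottleneck 2, flow now 5.
Augment Res→J5→P1→Out: bottleneck 2, flow now 7.
Augment Res→J6→P1→Out: bottleneck 3, flow now 10.
Augment Res→J4→J3→Out: bottleneck 3, flow now 13.
No augmenting path remains; maximum flow = 13.
By max-flow min-cut, the minimum cut capacity equals the max flow.
In the residual graph, reachable from Res: {Res}.
Min-cut edges: Res→J5 (7), Res→J6 (3), Res→J4 (3); capacity 7 + 3 + 3 = 13.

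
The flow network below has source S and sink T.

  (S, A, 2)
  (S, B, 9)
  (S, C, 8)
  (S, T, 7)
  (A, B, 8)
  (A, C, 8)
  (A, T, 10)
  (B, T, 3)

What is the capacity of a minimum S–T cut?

12

Augment S→T: bottleneck 7, flow now 7.
Augment S→A→T: bottleneck 2, flow now 9.
Augment S→B→T: bottleneck 3, flow now 12.
No augmenting path remains; maximum flow = 12.
By max-flow min-cut, the minimum cut capacity equals the max flow.
In the residual graph, reachable from S: {S, B, C}.
Min-cut edges: S→A (2), S→T (7), B→T (3); capacity 2 + 7 + 3 = 12.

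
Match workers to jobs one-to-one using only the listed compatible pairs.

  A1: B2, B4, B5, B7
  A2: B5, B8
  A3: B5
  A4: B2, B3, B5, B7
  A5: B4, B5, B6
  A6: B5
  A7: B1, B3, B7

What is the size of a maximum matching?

Unit-capacity flow: source→left, listed edges, right→sink; max matching = max flow.
Augmenting path A1→B2 (+1); matched 1.
Augmenting path A2→B5 (+1); matched 2.
Augmenting path A4→B3 (+1); matched 3.
Augmenting path A5→B4 (+1); matched 4.
Augmenting path A7→B1 (+1); matched 5.
Augmenting path A3→B5→A2→B8 (+1); matched 6.
No augmenting path remains; maximum matching = 6.
König certificate: {A1, A2, A4, A5, A7, B5} is a vertex cover of size 6 (every listed pair touches it), so no matching can be larger.

6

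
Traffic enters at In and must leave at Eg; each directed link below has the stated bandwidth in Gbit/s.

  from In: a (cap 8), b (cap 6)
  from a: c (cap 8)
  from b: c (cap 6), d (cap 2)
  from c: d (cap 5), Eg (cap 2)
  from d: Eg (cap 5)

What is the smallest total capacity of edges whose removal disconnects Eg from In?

7

Augment In→a→c→Eg: bottleneck 2, flow now 2.
Augment In→b→d→Eg: bottleneck 2, flow now 4.
Augment In→a→c→d→Eg: bottleneck 3, flow now 7.
No augmenting path remains; maximum flow = 7.
By max-flow min-cut, the minimum cut capacity equals the max flow.
In the residual graph, reachable from In: {In, a, b, c, d}.
Min-cut edges: c→Eg (2), d→Eg (5); capacity 2 + 5 = 7.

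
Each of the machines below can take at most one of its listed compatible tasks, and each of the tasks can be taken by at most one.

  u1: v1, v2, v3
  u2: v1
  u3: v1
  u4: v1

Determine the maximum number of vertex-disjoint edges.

2

Unit-capacity flow: source→left, listed edges, right→sink; max matching = max flow.
Augmenting path u1→v1 (+1); matched 1.
Augmenting path u2→v1→u1→v2 (+1); matched 2.
No augmenting path remains; maximum matching = 2.
König certificate: {u1, v1} is a vertex cover of size 2 (every listed pair touches it), so no matching can be larger.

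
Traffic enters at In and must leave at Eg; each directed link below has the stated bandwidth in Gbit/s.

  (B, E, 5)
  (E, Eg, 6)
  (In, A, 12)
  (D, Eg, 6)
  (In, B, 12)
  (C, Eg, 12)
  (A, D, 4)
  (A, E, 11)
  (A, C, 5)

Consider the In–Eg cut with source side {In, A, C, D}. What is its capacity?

41

Edges leaving {In, A, C, D}: In→B (12), A→E (11), C→Eg (12), D→Eg (6).
Cut capacity = 12 + 11 + 12 + 6 = 41.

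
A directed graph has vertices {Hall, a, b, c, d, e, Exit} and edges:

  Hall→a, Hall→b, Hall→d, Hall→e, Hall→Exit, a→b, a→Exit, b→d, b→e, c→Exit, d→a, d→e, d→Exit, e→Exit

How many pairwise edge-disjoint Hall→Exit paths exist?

Assign every edge capacity 1; by Menger, the answer equals the max flow.
Path Hall→Exit (+1); total 1.
Path Hall→a→Exit (+1); total 2.
Path Hall→d→Exit (+1); total 3.
Path Hall→e→Exit (+1); total 4.
No residual Hall→Exit path; max flow = 4.
Certifying cut of size 4: {Hall→Exit, a→Exit, d→Exit, e→Exit}.

4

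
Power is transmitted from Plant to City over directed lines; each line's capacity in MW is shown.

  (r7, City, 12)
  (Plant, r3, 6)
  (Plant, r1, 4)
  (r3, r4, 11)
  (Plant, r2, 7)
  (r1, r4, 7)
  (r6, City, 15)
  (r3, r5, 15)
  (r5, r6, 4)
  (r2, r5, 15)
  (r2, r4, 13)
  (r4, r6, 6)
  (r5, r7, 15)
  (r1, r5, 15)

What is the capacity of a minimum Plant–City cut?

Augment Plant→r1→r4→r6→City: bottleneck 4, flow now 4.
Augment Plant→r2→r4→r6→City: bottleneck 2, flow now 6.
Augment Plant→r2→r5→r6→City: bottleneck 4, flow now 10.
Augment Plant→r2→r5→r7→City: bottleneck 1, flow now 11.
Augment Plant→r3→r5→r7→City: bottleneck 6, flow now 17.
No augmenting path remains; maximum flow = 17.
By max-flow min-cut, the minimum cut capacity equals the max flow.
In the residual graph, reachable from Plant: {Plant}.
Min-cut edges: Plant→r1 (4), Plant→r2 (7), Plant→r3 (6); capacity 4 + 7 + 6 = 17.

17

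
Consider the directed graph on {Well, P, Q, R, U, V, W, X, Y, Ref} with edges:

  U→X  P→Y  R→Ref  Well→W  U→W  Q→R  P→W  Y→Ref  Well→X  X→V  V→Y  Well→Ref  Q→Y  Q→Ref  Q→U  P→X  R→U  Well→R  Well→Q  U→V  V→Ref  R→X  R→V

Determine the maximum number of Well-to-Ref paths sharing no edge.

Assign every edge capacity 1; by Menger, the answer equals the max flow.
Path Well→Ref (+1); total 1.
Path Well→Q→Ref (+1); total 2.
Path Well→R→Ref (+1); total 3.
Path Well→X→V→Ref (+1); total 4.
No residual Well→Ref path; max flow = 4.
Certifying cut of size 4: {Well→Q, Well→R, Well→Ref, Well→X}.

4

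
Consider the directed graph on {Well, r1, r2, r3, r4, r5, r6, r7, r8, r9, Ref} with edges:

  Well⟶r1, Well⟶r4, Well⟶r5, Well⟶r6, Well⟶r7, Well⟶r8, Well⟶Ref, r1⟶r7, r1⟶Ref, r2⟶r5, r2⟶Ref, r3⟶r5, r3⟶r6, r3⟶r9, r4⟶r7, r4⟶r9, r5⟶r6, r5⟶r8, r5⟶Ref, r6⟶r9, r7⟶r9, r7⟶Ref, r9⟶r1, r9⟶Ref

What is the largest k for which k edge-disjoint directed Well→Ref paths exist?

5

Assign every edge capacity 1; by Menger, the answer equals the max flow.
Path Well→Ref (+1); total 1.
Path Well→r1→Ref (+1); total 2.
Path Well→r5→Ref (+1); total 3.
Path Well→r7→Ref (+1); total 4.
Path Well→r4→r9→Ref (+1); total 5.
No residual Well→Ref path; max flow = 5.
Certifying cut of size 5: {Well→Ref, Well→r5, r1→Ref, r7→Ref, r9→Ref}.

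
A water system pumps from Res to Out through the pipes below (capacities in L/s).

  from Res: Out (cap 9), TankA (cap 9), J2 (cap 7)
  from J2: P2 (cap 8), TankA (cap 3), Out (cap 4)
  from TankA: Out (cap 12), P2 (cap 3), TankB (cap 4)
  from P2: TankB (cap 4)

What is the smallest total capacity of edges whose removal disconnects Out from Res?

25

Augment Res→Out: bottleneck 9, flow now 9.
Augment Res→J2→Out: bottleneck 4, flow now 13.
Augment Res→TankA→Out: bottleneck 9, flow now 22.
Augment Res→J2→TankA→Out: bottleneck 3, flow now 25.
No augmenting path remains; maximum flow = 25.
By max-flow min-cut, the minimum cut capacity equals the max flow.
In the residual graph, reachable from Res: {Res}.
Min-cut edges: Res→J2 (7), Res→TankA (9), Res→Out (9); capacity 7 + 9 + 9 = 25.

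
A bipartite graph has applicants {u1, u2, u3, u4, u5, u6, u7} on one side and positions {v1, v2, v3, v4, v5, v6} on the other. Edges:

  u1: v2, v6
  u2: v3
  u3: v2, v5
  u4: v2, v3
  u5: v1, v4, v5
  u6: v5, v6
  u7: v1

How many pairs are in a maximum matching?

Unit-capacity flow: source→left, listed edges, right→sink; max matching = max flow.
Augmenting path u1→v2 (+1); matched 1.
Augmenting path u2→v3 (+1); matched 2.
Augmenting path u3→v5 (+1); matched 3.
Augmenting path u5→v1 (+1); matched 4.
Augmenting path u6→v6 (+1); matched 5.
Augmenting path u7→v1→u5→v4 (+1); matched 6.
No augmenting path remains; maximum matching = 6.
König certificate: {u5, u7, v2, v3, v5, v6} is a vertex cover of size 6 (every listed pair touches it), so no matching can be larger.

6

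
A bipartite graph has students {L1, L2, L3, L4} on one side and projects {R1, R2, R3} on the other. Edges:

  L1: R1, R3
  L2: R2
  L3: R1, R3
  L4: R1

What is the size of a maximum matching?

3

Unit-capacity flow: source→left, listed edges, right→sink; max matching = max flow.
Augmenting path L1→R1 (+1); matched 1.
Augmenting path L2→R2 (+1); matched 2.
Augmenting path L3→R3 (+1); matched 3.
No augmenting path remains; maximum matching = 3.
König certificate: {L2, R1, R3} is a vertex cover of size 3 (every listed pair touches it), so no matching can be larger.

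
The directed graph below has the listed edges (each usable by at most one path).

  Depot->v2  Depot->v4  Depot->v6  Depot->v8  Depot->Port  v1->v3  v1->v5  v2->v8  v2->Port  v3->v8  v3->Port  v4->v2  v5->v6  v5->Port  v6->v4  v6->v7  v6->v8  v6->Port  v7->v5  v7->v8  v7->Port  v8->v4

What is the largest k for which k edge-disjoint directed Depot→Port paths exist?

Assign every edge capacity 1; by Menger, the answer equals the max flow.
Path Depot→Port (+1); total 1.
Path Depot→v2→Port (+1); total 2.
Path Depot→v6→Port (+1); total 3.
No residual Depot→Port path; max flow = 3.
Certifying cut of size 3: {Depot→Port, Depot→v6, v2→Port}.

3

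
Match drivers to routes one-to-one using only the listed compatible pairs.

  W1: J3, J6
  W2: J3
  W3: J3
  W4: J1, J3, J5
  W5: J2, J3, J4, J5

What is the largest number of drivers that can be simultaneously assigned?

4

Unit-capacity flow: source→left, listed edges, right→sink; max matching = max flow.
Augmenting path W1→J3 (+1); matched 1.
Augmenting path W4→J1 (+1); matched 2.
Augmenting path W5→J2 (+1); matched 3.
Augmenting path W2→J3→W1→J6 (+1); matched 4.
No augmenting path remains; maximum matching = 4.
König certificate: {W1, W4, W5, J3} is a vertex cover of size 4 (every listed pair touches it), so no matching can be larger.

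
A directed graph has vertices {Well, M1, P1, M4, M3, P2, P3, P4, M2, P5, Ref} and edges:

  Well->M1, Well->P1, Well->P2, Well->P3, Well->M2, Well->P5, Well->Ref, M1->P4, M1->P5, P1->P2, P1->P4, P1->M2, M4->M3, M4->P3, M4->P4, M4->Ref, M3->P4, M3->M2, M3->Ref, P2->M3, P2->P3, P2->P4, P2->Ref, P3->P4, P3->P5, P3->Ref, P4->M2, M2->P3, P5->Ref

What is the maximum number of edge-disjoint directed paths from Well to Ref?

5

Assign every edge capacity 1; by Menger, the answer equals the max flow.
Path Well→Ref (+1); total 1.
Path Well→P2→Ref (+1); total 2.
Path Well→P3→Ref (+1); total 3.
Path Well→P5→Ref (+1); total 4.
Path Well→P1→P2→M3→Ref (+1); total 5.
No residual Well→Ref path; max flow = 5.
Certifying cut of size 5: {P3→Ref, P5→Ref, Well→P1, Well→P2, Well→Ref}.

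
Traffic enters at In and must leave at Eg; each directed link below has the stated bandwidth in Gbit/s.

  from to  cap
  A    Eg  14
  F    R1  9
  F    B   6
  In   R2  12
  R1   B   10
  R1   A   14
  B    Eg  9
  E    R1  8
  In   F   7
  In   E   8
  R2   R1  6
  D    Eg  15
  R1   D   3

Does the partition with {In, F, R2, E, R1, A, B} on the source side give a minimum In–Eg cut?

Given cut capacity: 3 + 14 + 9 = 26.
Augment In→F→B→Eg: bottleneck 6, flow now 6.
Augment In→F→R1→A→Eg: bottleneck 1, flow now 7.
Augment In→R2→R1→A→Eg: bottleneck 6, flow now 13.
Augment In→E→R1→A→Eg: bottleneck 7, flow now 20.
Augment In→E→R1→D→Eg: bottleneck 1, flow now 21.
No augmenting path remains; maximum flow = 21.
In the residual graph, reachable from In: {In, R2}.
Min-cut edges: In→F (7), In→E (8), R2→R1 (6); capacity 7 + 8 + 6 = 21.
Cut capacity 26 exceeds the max flow 21, so it is not minimum.

No — its capacity is 26, but the minimum cut has capacity 21.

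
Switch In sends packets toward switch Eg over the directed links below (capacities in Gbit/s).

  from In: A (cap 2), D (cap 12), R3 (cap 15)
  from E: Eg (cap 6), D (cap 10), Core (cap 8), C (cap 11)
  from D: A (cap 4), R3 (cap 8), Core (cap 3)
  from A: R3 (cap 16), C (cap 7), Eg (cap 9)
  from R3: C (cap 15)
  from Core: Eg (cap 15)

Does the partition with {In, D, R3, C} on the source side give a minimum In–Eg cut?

Given cut capacity: 2 + 4 + 3 = 9.
Augment In→A→Eg: bottleneck 2, flow now 2.
Augment In→D→A→Eg: bottleneck 4, flow now 6.
Augment In→D→Core→Eg: bottleneck 3, flow now 9.
No augmenting path remains; maximum flow = 9.
Cut capacity 9 equals the max flow, so it is a minimum cut.

Yes — it is a minimum cut (capacity 9).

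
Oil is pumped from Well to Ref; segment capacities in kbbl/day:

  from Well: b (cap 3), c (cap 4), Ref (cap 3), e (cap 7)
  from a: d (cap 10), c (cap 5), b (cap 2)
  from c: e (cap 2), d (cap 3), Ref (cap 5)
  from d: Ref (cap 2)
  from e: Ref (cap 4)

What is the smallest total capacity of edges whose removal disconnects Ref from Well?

Augment Well→Ref: bottleneck 3, flow now 3.
Augment Well→c→Ref: bottleneck 4, flow now 7.
Augment Well→e→Ref: bottleneck 4, flow now 11.
No augmenting path remains; maximum flow = 11.
By max-flow min-cut, the minimum cut capacity equals the max flow.
In the residual graph, reachable from Well: {Well, b, e}.
Min-cut edges: Well→c (4), Well→Ref (3), e→Ref (4); capacity 4 + 3 + 4 = 11.

11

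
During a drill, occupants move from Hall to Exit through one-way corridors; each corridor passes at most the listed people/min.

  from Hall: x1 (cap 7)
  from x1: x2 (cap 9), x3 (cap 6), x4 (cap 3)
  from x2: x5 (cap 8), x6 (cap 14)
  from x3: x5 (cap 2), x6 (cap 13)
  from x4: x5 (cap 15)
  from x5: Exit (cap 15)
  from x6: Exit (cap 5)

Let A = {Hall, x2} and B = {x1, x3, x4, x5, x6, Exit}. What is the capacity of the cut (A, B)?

Edges leaving {Hall, x2}: Hall→x1 (7), x2→x5 (8), x2→x6 (14).
Cut capacity = 7 + 8 + 14 = 29.

29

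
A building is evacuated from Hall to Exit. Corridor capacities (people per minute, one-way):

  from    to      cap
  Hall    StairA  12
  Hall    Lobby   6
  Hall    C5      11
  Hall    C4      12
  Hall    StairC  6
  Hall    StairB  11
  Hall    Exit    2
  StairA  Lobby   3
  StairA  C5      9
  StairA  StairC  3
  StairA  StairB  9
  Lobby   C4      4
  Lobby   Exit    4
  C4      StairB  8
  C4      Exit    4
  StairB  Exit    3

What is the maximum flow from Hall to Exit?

Augment Hall→Exit: bottleneck 2, flow now 2.
Augment Hall→Lobby→Exit: bottleneck 4, flow now 6.
Augment Hall→C4→Exit: bottleneck 4, flow now 10.
Augment Hall→StairB→Exit: bottleneck 3, flow now 13.
No augmenting path remains; maximum flow = 13.
In the residual graph, reachable from Hall: {Hall, StairA, Lobby, C5, C4, StairC, StairB}.
Min-cut edges: Hall→Exit (2), Lobby→Exit (4), C4→Exit (4), StairB→Exit (3); capacity 2 + 4 + 4 + 3 = 13.
This cut is saturated, so no flow can exceed 13.

13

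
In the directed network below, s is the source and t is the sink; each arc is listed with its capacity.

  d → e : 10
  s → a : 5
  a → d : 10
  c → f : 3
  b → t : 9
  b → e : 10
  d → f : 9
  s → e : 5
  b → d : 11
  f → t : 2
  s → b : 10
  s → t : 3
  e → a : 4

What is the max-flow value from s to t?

Augment s→t: bottleneck 3, flow now 3.
Augment s→b→t: bottleneck 9, flow now 12.
Augment s→a→d→f→t: bottleneck 2, flow now 14.
No augmenting path remains; maximum flow = 14.
In the residual graph, reachable from s: {s, a, b, d, e, f}.
Min-cut edges: s→t (3), b→t (9), f→t (2); capacity 3 + 9 + 2 = 14.
This cut is saturated, so no flow can exceed 14.

14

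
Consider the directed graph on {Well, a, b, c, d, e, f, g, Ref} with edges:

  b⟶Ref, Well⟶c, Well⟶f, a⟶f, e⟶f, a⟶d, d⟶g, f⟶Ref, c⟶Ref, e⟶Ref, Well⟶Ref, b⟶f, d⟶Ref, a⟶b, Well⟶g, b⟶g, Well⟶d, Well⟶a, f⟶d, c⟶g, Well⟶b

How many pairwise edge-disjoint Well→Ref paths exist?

Assign every edge capacity 1; by Menger, the answer equals the max flow.
Path Well→Ref (+1); total 1.
Path Well→b→Ref (+1); total 2.
Path Well→c→Ref (+1); total 3.
Path Well→d→Ref (+1); total 4.
Path Well→f→Ref (+1); total 5.
No residual Well→Ref path; max flow = 5.
Certifying cut of size 5: {Well→Ref, Well→c, b→Ref, d→Ref, f→Ref}.

5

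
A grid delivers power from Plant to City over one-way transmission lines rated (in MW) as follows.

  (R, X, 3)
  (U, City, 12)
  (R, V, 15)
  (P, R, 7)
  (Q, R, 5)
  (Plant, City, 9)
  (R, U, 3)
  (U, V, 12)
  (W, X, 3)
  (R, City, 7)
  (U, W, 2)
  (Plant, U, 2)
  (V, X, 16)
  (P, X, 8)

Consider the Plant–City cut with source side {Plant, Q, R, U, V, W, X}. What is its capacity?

28

Edges leaving {Plant, Q, R, U, V, W, X}: Plant→City (9), R→City (7), U→City (12).
Cut capacity = 9 + 7 + 12 = 28.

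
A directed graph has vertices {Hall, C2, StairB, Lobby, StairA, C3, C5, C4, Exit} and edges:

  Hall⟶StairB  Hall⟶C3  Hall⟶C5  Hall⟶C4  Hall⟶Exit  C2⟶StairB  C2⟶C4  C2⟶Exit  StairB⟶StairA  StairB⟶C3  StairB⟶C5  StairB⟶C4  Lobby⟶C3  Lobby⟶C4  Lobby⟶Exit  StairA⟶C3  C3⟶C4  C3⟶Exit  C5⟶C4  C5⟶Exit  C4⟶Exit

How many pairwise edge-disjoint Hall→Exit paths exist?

Assign every edge capacity 1; by Menger, the answer equals the max flow.
Path Hall→Exit (+1); total 1.
Path Hall→C3→Exit (+1); total 2.
Path Hall→C5→Exit (+1); total 3.
Path Hall→C4→Exit (+1); total 4.
No residual Hall→Exit path; max flow = 4.
Certifying cut of size 4: {C3→Exit, C4→Exit, C5→Exit, Hall→Exit}.

4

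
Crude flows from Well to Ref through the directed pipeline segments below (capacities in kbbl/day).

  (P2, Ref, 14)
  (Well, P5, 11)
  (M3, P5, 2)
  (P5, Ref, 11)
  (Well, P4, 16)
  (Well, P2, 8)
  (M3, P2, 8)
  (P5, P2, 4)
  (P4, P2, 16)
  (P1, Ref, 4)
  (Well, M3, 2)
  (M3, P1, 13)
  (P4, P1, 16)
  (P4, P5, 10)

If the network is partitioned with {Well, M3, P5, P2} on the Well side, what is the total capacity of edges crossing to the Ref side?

Edges leaving {Well, M3, P5, P2}: Well→P4 (16), M3→P1 (13), P5→Ref (11), P2→Ref (14).
Cut capacity = 16 + 13 + 11 + 14 = 54.

54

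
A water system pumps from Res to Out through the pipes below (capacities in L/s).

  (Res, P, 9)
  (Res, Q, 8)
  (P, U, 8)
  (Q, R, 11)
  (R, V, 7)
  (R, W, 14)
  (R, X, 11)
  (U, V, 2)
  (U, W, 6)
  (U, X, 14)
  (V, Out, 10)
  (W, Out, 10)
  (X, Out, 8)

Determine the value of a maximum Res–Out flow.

16

Augment Res→P→U→V→Out: bottleneck 2, flow now 2.
Augment Res→P→U→W→Out: bottleneck 6, flow now 8.
Augment Res→Q→R→V→Out: bottleneck 7, flow now 15.
Augment Res→Q→R→W→Out: bottleneck 1, flow now 16.
No augmenting path remains; maximum flow = 16.
In the residual graph, reachable from Res: {Res, P}.
Min-cut edges: Res→Q (8), P→U (8); capacity 8 + 8 = 16.
This cut is saturated, so no flow can exceed 16.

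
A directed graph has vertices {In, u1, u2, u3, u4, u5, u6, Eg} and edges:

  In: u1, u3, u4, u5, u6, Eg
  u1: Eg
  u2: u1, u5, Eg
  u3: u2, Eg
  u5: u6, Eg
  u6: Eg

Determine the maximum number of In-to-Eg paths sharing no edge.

5

Assign every edge capacity 1; by Menger, the answer equals the max flow.
Path In→Eg (+1); total 1.
Path In→u1→Eg (+1); total 2.
Path In→u3→Eg (+1); total 3.
Path In→u5→Eg (+1); total 4.
Path In→u6→Eg (+1); total 5.
No residual In→Eg path; max flow = 5.
Certifying cut of size 5: {In→Eg, In→u1, In→u3, In→u5, In→u6}.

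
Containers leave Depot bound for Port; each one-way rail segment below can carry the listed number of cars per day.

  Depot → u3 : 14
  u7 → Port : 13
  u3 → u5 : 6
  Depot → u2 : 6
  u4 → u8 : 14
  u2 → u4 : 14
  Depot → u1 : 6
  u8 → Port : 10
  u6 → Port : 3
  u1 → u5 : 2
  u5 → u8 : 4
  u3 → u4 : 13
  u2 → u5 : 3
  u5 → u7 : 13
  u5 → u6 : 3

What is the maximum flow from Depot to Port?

Augment Depot→u1→u5→u6→Port: bottleneck 2, flow now 2.
Augment Depot→u2→u4→u8→Port: bottleneck 6, flow now 8.
Augment Depot→u3→u4→u8→Port: bottleneck 4, flow now 12.
Augment Depot→u3→u5→u6→Port: bottleneck 1, flow now 13.
Augment Depot→u3→u5→u7→Port: bottleneck 5, flow now 18.
Augment Depot→u3→u4→u2→u5→u7→Port: bottleneck 3, flow now 21. (uses reverse residual edge)
No augmenting path remains; maximum flow = 21.
In the residual graph, reachable from Depot: {Depot, u1, u2, u3, u4, u8}.
Min-cut edges: u1→u5 (2), u2→u5 (3), u3→u5 (6), u8→Port (10); capacity 2 + 3 + 6 + 10 = 21.
This cut is saturated, so no flow can exceed 21.

21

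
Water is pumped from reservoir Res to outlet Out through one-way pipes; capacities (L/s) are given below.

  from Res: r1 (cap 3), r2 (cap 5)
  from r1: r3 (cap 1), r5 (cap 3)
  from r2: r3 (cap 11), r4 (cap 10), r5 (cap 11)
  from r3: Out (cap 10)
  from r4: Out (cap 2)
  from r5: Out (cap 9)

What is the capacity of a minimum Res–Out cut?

8

Augment Res→r1→r3→Out: bottleneck 1, flow now 1.
Augment Res→r1→r5→Out: bottleneck 2, flow now 3.
Augment Res→r2→r3→Out: bottleneck 5, flow now 8.
No augmenting path remains; maximum flow = 8.
By max-flow min-cut, the minimum cut capacity equals the max flow.
In the residual graph, reachable from Res: {Res}.
Min-cut edges: Res→r1 (3), Res→r2 (5); capacity 3 + 5 = 8.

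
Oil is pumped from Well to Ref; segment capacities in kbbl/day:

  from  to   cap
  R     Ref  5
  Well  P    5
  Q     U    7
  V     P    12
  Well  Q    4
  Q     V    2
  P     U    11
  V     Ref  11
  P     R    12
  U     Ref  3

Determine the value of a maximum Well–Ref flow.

9

Augment Well→P→R→Ref: bottleneck 5, flow now 5.
Augment Well→Q→U→Ref: bottleneck 3, flow now 8.
Augment Well→Q→V→Ref: bottleneck 1, flow now 9.
No augmenting path remains; maximum flow = 9.
In the residual graph, reachable from Well: {Well}.
Min-cut edges: Well→P (5), Well→Q (4); capacity 5 + 4 = 9.
This cut is saturated, so no flow can exceed 9.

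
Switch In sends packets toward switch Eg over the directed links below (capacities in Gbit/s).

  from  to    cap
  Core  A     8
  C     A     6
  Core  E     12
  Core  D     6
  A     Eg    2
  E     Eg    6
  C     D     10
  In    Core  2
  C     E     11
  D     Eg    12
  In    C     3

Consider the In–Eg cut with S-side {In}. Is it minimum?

Yes — it is a minimum cut (capacity 5).

Given cut capacity: 2 + 3 = 5.
Augment In→Core→A→Eg: bottleneck 2, flow now 2.
Augment In→C→E→Eg: bottleneck 3, flow now 5.
No augmenting path remains; maximum flow = 5.
Cut capacity 5 equals the max flow, so it is a minimum cut.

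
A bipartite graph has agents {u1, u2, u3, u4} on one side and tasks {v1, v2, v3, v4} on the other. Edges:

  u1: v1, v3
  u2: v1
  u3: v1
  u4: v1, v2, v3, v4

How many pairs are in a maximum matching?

3

Unit-capacity flow: source→left, listed edges, right→sink; max matching = max flow.
Augmenting path u1→v1 (+1); matched 1.
Augmenting path u4→v2 (+1); matched 2.
Augmenting path u2→v1→u1→v3 (+1); matched 3.
No augmenting path remains; maximum matching = 3.
König certificate: {u1, u4, v1} is a vertex cover of size 3 (every listed pair touches it), so no matching can be larger.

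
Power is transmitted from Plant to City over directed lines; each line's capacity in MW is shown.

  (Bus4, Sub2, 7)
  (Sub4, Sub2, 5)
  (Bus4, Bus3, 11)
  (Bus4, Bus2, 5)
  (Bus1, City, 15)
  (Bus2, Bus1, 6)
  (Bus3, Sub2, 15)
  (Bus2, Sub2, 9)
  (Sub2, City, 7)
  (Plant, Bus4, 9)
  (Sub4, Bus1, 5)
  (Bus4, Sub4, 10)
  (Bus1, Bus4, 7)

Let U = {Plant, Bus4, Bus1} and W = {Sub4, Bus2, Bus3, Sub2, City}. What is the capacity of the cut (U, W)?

Edges leaving {Plant, Bus4, Bus1}: Bus4→Sub4 (10), Bus4→Bus2 (5), Bus4→Bus3 (11), Bus4→Sub2 (7), Bus1→City (15).
Cut capacity = 10 + 5 + 11 + 7 + 15 = 48.

48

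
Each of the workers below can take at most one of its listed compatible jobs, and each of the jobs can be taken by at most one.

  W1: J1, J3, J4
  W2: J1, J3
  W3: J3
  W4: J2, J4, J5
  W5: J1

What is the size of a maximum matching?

4

Unit-capacity flow: source→left, listed edges, right→sink; max matching = max flow.
Augmenting path W1→J1 (+1); matched 1.
Augmenting path W2→J3 (+1); matched 2.
Augmenting path W4→J2 (+1); matched 3.
Augmenting path W5→J1→W1→J4 (+1); matched 4.
No augmenting path remains; maximum matching = 4.
König certificate: {W1, W4, J1, J3} is a vertex cover of size 4 (every listed pair touches it), so no matching can be larger.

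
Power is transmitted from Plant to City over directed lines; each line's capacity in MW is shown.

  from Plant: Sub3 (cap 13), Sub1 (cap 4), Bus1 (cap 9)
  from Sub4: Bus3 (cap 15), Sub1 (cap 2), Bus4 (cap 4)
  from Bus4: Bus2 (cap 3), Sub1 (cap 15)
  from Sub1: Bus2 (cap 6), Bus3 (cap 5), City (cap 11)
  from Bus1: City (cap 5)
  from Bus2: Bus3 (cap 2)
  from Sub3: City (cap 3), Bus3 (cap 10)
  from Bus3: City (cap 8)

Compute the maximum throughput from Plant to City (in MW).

Augment Plant→Sub1→City: bottleneck 4, flow now 4.
Augment Plant→Bus1→City: bottleneck 5, flow now 9.
Augment Plant→Sub3→City: bottleneck 3, flow now 12.
Augment Plant→Sub3→Bus3→City: bottleneck 8, flow now 20.
No augmenting path remains; maximum flow = 20.
In the residual graph, reachable from Plant: {Plant, Bus1, Sub3, Bus3}.
Min-cut edges: Plant→Sub1 (4), Bus1→City (5), Sub3→City (3), Bus3→City (8); capacity 4 + 5 + 3 + 8 = 20.
This cut is saturated, so no flow can exceed 20.

20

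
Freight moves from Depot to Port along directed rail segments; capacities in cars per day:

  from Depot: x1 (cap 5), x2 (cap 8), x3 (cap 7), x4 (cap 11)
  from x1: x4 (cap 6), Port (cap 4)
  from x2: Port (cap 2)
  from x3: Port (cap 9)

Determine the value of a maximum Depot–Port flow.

13

Augment Depot→x1→Port: bottleneck 4, flow now 4.
Augment Depot→x2→Port: bottleneck 2, flow now 6.
Augment Depot→x3→Port: bottleneck 7, flow now 13.
No augmenting path remains; maximum flow = 13.
In the residual graph, reachable from Depot: {Depot, x1, x2, x4}.
Min-cut edges: Depot→x3 (7), x1→Port (4), x2→Port (2); capacity 7 + 4 + 2 = 13.
This cut is saturated, so no flow can exceed 13.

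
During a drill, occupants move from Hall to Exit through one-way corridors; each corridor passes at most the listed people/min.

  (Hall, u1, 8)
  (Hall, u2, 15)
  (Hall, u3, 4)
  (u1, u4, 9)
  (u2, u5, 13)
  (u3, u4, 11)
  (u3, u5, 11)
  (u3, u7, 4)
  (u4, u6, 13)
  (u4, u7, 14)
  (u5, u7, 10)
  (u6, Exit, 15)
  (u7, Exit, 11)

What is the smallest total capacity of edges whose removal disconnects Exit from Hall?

Augment Hall→u3→u7→Exit: bottleneck 4, flow now 4.
Augment Hall→u1→u4→u6→Exit: bottleneck 8, flow now 12.
Augment Hall→u2→u5→u7→Exit: bottleneck 7, flow now 19.
Augment Hall→u2→u5→u7→u3→u4→u6→Exit: bottleneck 3, flow now 22. (uses reverse residual edge)
No augmenting path remains; maximum flow = 22.
By max-flow min-cut, the minimum cut capacity equals the max flow.
In the residual graph, reachable from Hall: {Hall, u2, u5}.
Min-cut edges: Hall→u1 (8), Hall→u3 (4), u5→u7 (10); capacity 8 + 4 + 10 = 22.

22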